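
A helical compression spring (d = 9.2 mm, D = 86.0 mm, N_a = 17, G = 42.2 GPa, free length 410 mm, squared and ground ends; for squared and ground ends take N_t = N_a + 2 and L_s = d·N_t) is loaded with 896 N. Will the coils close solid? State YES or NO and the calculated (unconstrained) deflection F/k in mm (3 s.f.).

YES, δ = 256 mm

k = Gd⁴/(8D³N_a) = (42.2×10³)(9.2⁴)/(8·86.0³·17) = 3.4949 N/mm
N_t = 19; L_s = 9.2·19 = 174.8 mm; δ_solid = L₀ − L_s = 410 − 174.8 = 235.2 mm
δ = F/k = 896/3.4949 = 256.38 mm
δ ≥ δ_solid → spring goes solid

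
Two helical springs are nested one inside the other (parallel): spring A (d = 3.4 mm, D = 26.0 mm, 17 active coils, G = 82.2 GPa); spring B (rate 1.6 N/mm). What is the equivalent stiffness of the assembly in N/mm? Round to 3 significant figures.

6.20 N/mm

k_A = Gd⁴/(8D³N_a) = (82.2×10³)(3.4⁴)/(8·26.0³·17) = 4.5955 N/mm
Parallel: k_eq = 4.5955 + 1.6 = 6.1955 N/mm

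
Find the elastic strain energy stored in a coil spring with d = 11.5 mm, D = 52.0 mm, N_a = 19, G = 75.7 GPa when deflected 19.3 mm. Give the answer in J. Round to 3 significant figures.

11.5 J

k = Gd⁴/(8D³N_a) = (75.7×10³)(11.5⁴)/(8·52.0³·19) = 61.949 N/mm
U = ½kδ² = 0.5 × 61.949 × 19.3² = 11538 N·mm = 11.538 J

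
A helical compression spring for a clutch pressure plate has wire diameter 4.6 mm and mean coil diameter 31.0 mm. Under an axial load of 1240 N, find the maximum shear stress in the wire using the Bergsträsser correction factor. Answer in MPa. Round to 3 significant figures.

Spring index C = D/d = 31.0/4.6 = 6.7391
K_B = (4C+2)/(4C−3) = 28.957/23.957 = 1.2087
τ₀ = 8FD/(πd³) = 8·1240·31.0/(π·4.6³) = 307520/305.79 = 1005.7 MPa
τ_max = K·τ₀ = 1.2087 × 1005.7 = 1215.5 MPa

1220 MPa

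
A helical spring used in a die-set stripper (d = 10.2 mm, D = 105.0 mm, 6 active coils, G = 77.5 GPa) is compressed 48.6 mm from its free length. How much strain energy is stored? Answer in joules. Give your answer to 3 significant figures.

k = Gd⁴/(8D³N_a) = (77.5×10³)(10.2⁴)/(8·105.0³·6) = 15.097 N/mm
U = ½kδ² = 0.5 × 15.097 × 48.6² = 17829 N·mm = 17.829 J

17.8 J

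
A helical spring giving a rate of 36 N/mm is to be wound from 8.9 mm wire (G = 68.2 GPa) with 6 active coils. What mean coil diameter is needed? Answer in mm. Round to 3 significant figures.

62.8 mm

D = (Gd⁴/(8N_a·k))^(1/3) = (68.2×10³·8.9⁴/(8·6·36))^(1/3)
  = (247629)^(1/3) = 62.7962 mm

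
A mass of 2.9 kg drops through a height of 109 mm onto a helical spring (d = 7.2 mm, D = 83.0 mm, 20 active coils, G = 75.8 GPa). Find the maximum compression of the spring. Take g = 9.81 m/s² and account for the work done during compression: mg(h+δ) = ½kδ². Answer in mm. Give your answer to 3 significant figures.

k = Gd⁴/(8D³N_a) = (75.8×10³)(7.2⁴)/(8·83.0³·20) = 2.2266 N/mm
W = mg = 2.9 × 9.81 = 28.449 N
½kδ² − Wδ − Wh = 0 → δ = (W + √(W² + 2kWh))/k
δ = (28.449 + √(809.35 + 13809.2))/2.2266 = (28.449 + 120.91)/2.2266 = 67.078 mm

67.1 mm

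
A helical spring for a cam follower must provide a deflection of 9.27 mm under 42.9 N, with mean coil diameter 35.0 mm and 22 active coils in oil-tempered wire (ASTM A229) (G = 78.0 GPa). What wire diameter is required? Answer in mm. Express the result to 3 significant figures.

4.60 mm

Required rate k = F/δ = 42.9/9.27 = 4.6278 N/mm
d = (8D³N_a·k / G)^(1/4) = (8·35.0³·22·4.6278 / (78.0×10³))^0.25
  = (447.71)^0.25 = 4.5999 mm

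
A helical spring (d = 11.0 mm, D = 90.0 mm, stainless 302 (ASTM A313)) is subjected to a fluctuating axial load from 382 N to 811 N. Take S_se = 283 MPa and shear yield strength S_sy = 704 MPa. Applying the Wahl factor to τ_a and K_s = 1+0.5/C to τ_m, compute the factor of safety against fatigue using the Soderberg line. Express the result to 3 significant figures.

C = D/d = 90.0/11.0 = 8.1818; K_W = (4C−1)/(4C−4)+0.615/C = 1.1796; K_s = 1+0.5/C = 1.0611
F_a = (F_max−F_min)/2 = 214.5 N; F_m = (F_max+F_min)/2 = 596.5 N
τ_a = K_W·8F_aD/(πd³) = 1.1796 × 36.934 = 43.568 MPa
τ_m = K_s·8F_mD/(πd³) = 1.0611 × 102.71 = 108.99 MPa
Soderberg: 1/n_f = τ_a/S_se + τ_m/S_sy = 43.568/283 + 108.99/704 = 0.15395 + 0.15481 = 0.30876
n_f = 1/0.30876 = 3.239

3.24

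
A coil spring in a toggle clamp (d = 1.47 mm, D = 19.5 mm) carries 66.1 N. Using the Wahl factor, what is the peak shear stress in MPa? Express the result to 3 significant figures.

Spring index C = D/d = 19.5/1.47 = 13.2653
K_W = (4C−1)/(4C−4) + 0.615/C = 52.061/49.061 + 0.0464 = 1.1075
τ₀ = 8FD/(πd³) = 8·66.1·19.5/(π·1.47³) = 10311.6/9.9793 = 1033.3 MPa
τ_max = K·τ₀ = 1.1075 × 1033.3 = 1144.4 MPa

1140 MPa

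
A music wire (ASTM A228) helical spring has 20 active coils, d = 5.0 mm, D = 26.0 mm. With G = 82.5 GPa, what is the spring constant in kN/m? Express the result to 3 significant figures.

18.3 kN/m

k = Gd⁴/(8D³N_a) = (82.5×10³ × 5.0⁴) / (8 × 26.0³ × 20)
  = 5.15625e+07 / 2.81216e+06 = 18.336 N/mm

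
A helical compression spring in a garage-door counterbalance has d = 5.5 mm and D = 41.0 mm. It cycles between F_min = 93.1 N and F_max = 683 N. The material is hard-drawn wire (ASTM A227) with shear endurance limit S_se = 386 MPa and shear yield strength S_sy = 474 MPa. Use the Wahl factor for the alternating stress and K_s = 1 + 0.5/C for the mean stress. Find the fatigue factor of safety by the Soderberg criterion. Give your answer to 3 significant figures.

0.890

C = D/d = 41.0/5.5 = 7.4545; K_W = (4C−1)/(4C−4)+0.615/C = 1.1987; K_s = 1+0.5/C = 1.0671
F_a = (F_max−F_min)/2 = 294.95 N; F_m = (F_max+F_min)/2 = 388.05 N
τ_a = K_W·8F_aD/(πd³) = 1.1987 × 185.09 = 221.87 MPa
τ_m = K_s·8F_mD/(πd³) = 1.0671 × 243.51 = 259.85 MPa
Soderberg: 1/n_f = τ_a/S_se + τ_m/S_sy = 221.87/386 + 259.85/474 = 0.57479 + 0.54820 = 1.123
n_f = 1/1.123 = 0.8905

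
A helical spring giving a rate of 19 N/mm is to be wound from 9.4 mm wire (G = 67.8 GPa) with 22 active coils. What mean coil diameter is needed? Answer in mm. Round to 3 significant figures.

54.1 mm

D = (Gd⁴/(8N_a·k))^(1/3) = (67.8×10³·9.4⁴/(8·22·19))^(1/3)
  = (158298)^(1/3) = 54.0951 mm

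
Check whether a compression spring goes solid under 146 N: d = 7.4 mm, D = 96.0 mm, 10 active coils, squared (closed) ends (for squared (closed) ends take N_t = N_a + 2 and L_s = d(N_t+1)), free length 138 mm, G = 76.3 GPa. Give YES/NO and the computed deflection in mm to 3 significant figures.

k = Gd⁴/(8D³N_a) = (76.3×10³)(7.4⁴)/(8·96.0³·10) = 3.2326 N/mm
N_t = 12; L_s = 7.4·13 = 96.2 mm; δ_solid = L₀ − L_s = 138 − 96.2 = 41.8 mm
δ = F/k = 146/3.2326 = 45.165 mm
δ ≥ δ_solid → spring goes solid

YES, δ = 45.2 mm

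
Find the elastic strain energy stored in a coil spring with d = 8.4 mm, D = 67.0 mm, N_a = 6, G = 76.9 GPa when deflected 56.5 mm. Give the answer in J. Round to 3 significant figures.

k = Gd⁴/(8D³N_a) = (76.9×10³)(8.4⁴)/(8·67.0³·6) = 26.52 N/mm
U = ½kδ² = 0.5 × 26.52 × 56.5² = 42330 N·mm = 42.33 J

42.3 J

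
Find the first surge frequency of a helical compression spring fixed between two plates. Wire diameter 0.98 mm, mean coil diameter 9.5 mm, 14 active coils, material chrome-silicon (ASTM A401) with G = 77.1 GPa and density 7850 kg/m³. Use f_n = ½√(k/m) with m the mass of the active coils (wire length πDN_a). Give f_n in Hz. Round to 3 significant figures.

k = Gd⁴/(8D³N_a) = (77.1×10³)(0.98⁴)/(8·9.5³·14) = 0.74058 N/mm = 740.58 N/m
Wire length L = πDN_a = π·9.5·14 = 417.83 mm
m = ρ·(πd²/4)·L = 7850 × 0.7543×10⁻⁶ m² × 0.41783 m = 0.0024741 kg
f_n = ½√(k/m) = 0.5·√(740.58/0.0024741) = 0.5·√(2.9933e+05) = 273.56 Hz

274 Hz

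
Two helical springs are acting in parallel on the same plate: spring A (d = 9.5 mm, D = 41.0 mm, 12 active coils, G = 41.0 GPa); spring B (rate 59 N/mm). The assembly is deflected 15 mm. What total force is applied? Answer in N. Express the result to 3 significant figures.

k_A = Gd⁴/(8D³N_a) = (41.0×10³)(9.5⁴)/(8·41.0³·12) = 50.473 N/mm
Parallel: k_eq = 50.473 + 59 = 109.47 N/mm
F = k_eq·δ = 109.47·15 = 1642.1 N

1640 N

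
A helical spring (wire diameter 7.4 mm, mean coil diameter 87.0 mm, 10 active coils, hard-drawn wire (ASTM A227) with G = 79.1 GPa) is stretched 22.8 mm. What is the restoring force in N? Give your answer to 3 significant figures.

k = Gd⁴/(8D³N_a) = (79.1×10³)(7.4⁴)/(8·87.0³·10) = 4.5025 N/mm
F = k·δ = 4.5025 × 22.8 = 102.66 N

103 N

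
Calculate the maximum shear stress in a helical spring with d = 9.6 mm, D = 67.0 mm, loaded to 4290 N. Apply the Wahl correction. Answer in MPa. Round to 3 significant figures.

1000 MPa

Spring index C = D/d = 67.0/9.6 = 6.9792
K_W = (4C−1)/(4C−4) + 0.615/C = 26.917/23.917 + 0.0881 = 1.2136
τ₀ = 8FD/(πd³) = 8·4290·67.0/(π·9.6³) = 2.29944e+06/2779.5 = 827.29 MPa
τ_max = K·τ₀ = 1.2136 × 827.29 = 1004 MPa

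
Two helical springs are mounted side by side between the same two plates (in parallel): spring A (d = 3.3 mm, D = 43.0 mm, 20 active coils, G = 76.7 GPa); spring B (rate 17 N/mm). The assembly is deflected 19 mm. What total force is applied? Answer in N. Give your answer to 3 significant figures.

k_A = Gd⁴/(8D³N_a) = (76.7×10³)(3.3⁴)/(8·43.0³·20) = 0.71503 N/mm
Parallel: k_eq = 0.71503 + 17 = 17.715 N/mm
F = k_eq·δ = 17.715·19 = 336.59 N

337 N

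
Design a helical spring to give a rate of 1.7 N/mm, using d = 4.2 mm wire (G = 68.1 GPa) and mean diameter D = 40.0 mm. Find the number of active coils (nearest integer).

24

N_a = Gd⁴/(8D³k) = (68.1×10³ × 4.2⁴)/(8 × 40.0³ × 1.7)
    = 2.11906e+07 / 870400 = 24.35 → 24 coils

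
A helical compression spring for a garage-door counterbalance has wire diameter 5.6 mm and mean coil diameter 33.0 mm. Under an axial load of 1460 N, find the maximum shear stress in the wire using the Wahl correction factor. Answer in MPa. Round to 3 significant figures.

Spring index C = D/d = 33.0/5.6 = 5.8929
K_W = (4C−1)/(4C−4) + 0.615/C = 22.571/19.571 + 0.1044 = 1.2576
τ₀ = 8FD/(πd³) = 8·1460·33.0/(π·5.6³) = 385440/551.71 = 698.62 MPa
τ_max = K·τ₀ = 1.2576 × 698.62 = 878.62 MPa

879 MPa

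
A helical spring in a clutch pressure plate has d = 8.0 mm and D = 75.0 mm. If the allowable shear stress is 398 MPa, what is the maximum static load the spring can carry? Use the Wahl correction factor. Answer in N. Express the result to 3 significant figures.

C = D/d = 75.0/8.0 = 9.3750
K_W = (4C−1)/(4C−4) + 0.615/C = 36.500/33.500 + 0.0656 = 1.1552
τ_max = K·8FD/(πd³) → F_max = τ_allow·πd³/(8DK)
F_max = 398·π·8.0³/(8·75.0·1.1552) = 6.4018e+05/693.09 = 923.66 N

924 N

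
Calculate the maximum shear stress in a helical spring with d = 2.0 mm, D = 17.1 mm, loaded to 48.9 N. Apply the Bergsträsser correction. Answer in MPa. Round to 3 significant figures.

Spring index C = D/d = 17.1/2.0 = 8.5500
K_B = (4C+2)/(4C−3) = 36.200/31.200 = 1.1603
τ₀ = 8FD/(πd³) = 8·48.9·17.1/(π·2.0³) = 6689.52/25.133 = 266.17 MPa
τ_max = K·τ₀ = 1.1603 × 266.17 = 308.82 MPa

309 MPa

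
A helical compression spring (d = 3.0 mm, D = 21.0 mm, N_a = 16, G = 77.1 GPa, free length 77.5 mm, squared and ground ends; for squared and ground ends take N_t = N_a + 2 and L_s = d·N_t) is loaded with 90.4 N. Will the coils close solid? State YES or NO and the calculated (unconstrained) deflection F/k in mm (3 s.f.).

NO, δ = 17.2 mm

k = Gd⁴/(8D³N_a) = (77.1×10³)(3.0⁴)/(8·21.0³·16) = 5.2683 N/mm
N_t = 18; L_s = 3.0·18 = 54 mm; δ_solid = L₀ − L_s = 77.5 − 54 = 23.5 mm
δ = F/k = 90.4/5.2683 = 17.159 mm
δ < δ_solid → spring does not go solid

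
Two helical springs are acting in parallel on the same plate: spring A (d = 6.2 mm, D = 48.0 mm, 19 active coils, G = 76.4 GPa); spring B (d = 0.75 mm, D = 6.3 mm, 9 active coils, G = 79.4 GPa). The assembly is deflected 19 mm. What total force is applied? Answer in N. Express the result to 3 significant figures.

154 N

k_A = Gd⁴/(8D³N_a) = (76.4×10³)(6.2⁴)/(8·48.0³·19) = 6.7157 N/mm
k_B = Gd⁴/(8D³N_a) = (79.4×10³)(0.75⁴)/(8·6.3³·9) = 1.3954 N/mm
Parallel: k_eq = 6.7157 + 1.3954 = 8.1112 N/mm
F = k_eq·δ = 8.1112·19 = 154.11 N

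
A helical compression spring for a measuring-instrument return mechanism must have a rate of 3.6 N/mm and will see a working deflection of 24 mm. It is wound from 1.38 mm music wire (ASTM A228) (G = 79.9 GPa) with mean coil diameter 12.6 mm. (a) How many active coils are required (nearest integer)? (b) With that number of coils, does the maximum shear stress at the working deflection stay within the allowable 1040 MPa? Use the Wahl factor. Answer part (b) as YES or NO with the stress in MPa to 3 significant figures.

N_a = Gd⁴/(8D³k) = (79.9×10³)(1.38⁴)/(8·12.6³·3.6) = 5.03 → N_a = 5
Actual rate k = Gd⁴/(8D³·5) = 3.6215 N/mm
Working load F = kδ = 3.6215·24 = 86.917 N
C = 12.6/1.38 = 9.1304; K_W = (4C−1)/(4C−4)+0.615/C = 1.1596
τ_max = K_W·8FD/(πd³) = 1.1596·1061.1 = 1230.5 MPa
τ_max > 1040 MPa → exceeds allowable

(a) 5 coils; (b) NO, τ_max = 1230 MPa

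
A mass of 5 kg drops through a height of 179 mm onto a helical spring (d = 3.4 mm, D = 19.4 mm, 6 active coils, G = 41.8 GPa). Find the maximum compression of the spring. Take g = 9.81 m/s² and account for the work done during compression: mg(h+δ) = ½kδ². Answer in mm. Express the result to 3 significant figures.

36.4 mm

k = Gd⁴/(8D³N_a) = (41.8×10³)(3.4⁴)/(8·19.4³·6) = 15.938 N/mm
W = mg = 5 × 9.81 = 49.05 N
½kδ² − Wδ − Wh = 0 → δ = (W + √(W² + 2kWh))/k
δ = (49.05 + √(2405.9 + 279877))/15.938 = (49.05 + 531.3)/15.938 = 36.412 mm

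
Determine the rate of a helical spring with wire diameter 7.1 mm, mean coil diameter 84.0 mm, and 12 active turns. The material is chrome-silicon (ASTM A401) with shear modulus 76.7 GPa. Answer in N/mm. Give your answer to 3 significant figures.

3.43 N/mm

k = Gd⁴/(8D³N_a) = (76.7×10³ × 7.1⁴) / (8 × 84.0³ × 12)
  = 1.94908e+08 / 5.68996e+07 = 3.4255 N/mm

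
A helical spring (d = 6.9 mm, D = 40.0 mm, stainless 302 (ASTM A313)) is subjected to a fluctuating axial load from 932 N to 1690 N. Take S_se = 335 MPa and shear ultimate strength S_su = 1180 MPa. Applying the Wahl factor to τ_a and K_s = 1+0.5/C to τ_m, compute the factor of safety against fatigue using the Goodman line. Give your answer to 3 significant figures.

1.22

C = D/d = 40.0/6.9 = 5.7971; K_W = (4C−1)/(4C−4)+0.615/C = 1.2624; K_s = 1+0.5/C = 1.0862
F_a = (F_max−F_min)/2 = 379 N; F_m = (F_max+F_min)/2 = 1311 N
τ_a = K_W·8F_aD/(πd³) = 1.2624 × 117.51 = 148.35 MPa
τ_m = K_s·8F_mD/(πd³) = 1.0862 × 406.5 = 441.56 MPa
Goodman: 1/n_f = τ_a/S_se + τ_m/S_su = 148.35/335 + 441.56/1180 = 0.44285 + 0.37420 = 0.81705
n_f = 1/0.81705 = 1.224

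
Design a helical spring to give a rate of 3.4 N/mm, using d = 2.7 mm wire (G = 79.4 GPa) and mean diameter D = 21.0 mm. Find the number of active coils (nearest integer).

17

N_a = Gd⁴/(8D³k) = (79.4×10³ × 2.7⁴)/(8 × 21.0³ × 3.4)
    = 4.21964e+06 / 251899 = 16.75 → 17 coils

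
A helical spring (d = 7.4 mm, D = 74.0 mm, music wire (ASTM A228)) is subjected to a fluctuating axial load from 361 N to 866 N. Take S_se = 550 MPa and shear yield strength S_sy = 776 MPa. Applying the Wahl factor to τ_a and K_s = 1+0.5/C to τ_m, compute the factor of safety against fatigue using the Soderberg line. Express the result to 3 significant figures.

1.59

C = D/d = 74.0/7.4 = 10.0000; K_W = (4C−1)/(4C−4)+0.615/C = 1.1448; K_s = 1+0.5/C = 1.0500
F_a = (F_max−F_min)/2 = 252.5 N; F_m = (F_max+F_min)/2 = 613.5 N
τ_a = K_W·8F_aD/(πd³) = 1.1448 × 117.42 = 134.43 MPa
τ_m = K_s·8F_mD/(πd³) = 1.0500 × 285.29 = 299.56 MPa
Soderberg: 1/n_f = τ_a/S_se + τ_m/S_sy = 134.43/550 + 299.56/776 = 0.24441 + 0.38603 = 0.63044
n_f = 1/0.63044 = 1.586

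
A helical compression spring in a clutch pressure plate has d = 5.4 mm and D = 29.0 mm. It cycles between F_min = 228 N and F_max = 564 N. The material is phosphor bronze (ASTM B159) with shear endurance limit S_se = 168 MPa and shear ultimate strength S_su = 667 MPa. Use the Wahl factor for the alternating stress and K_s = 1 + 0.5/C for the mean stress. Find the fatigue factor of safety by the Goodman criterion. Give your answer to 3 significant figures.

C = D/d = 29.0/5.4 = 5.3704; K_W = (4C−1)/(4C−4)+0.615/C = 1.2861; K_s = 1+0.5/C = 1.0931
F_a = (F_max−F_min)/2 = 168 N; F_m = (F_max+F_min)/2 = 396 N
τ_a = K_W·8F_aD/(πd³) = 1.2861 × 78.789 = 101.33 MPa
τ_m = K_s·8F_mD/(πd³) = 1.0931 × 185.72 = 203.01 MPa
Goodman: 1/n_f = τ_a/S_se + τ_m/S_su = 101.33/168 + 203.01/667 = 0.60317 + 0.30436 = 0.90753
n_f = 1/0.90753 = 1.102

1.10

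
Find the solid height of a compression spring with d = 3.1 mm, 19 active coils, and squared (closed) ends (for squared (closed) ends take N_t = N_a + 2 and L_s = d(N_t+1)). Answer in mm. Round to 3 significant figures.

68.2 mm

squared (closed) ends: N_t = N_a + 2 = 19 + 2 = 21
L_s = d·(N_t+1) = 3.1 × 22 = 68.2 mm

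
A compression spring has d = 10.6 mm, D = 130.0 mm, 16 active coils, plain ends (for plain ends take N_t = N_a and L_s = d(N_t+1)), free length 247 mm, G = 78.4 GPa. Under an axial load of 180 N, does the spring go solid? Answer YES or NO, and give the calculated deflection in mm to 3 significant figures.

NO, δ = 51.1 mm

k = Gd⁴/(8D³N_a) = (78.4×10³)(10.6⁴)/(8·130.0³·16) = 3.5197 N/mm
N_t = 16; L_s = 10.6·17 = 180.2 mm; δ_solid = L₀ − L_s = 247 − 180.2 = 66.8 mm
δ = F/k = 180/3.5197 = 51.141 mm
δ < δ_solid → spring does not go solid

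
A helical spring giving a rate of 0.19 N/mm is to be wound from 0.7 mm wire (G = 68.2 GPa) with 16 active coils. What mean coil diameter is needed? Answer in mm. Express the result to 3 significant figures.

D = (Gd⁴/(8N_a·k))^(1/3) = (68.2×10³·0.7⁴/(8·16·0.19))^(1/3)
  = (673.307)^(1/3) = 8.7647 mm

8.76 mm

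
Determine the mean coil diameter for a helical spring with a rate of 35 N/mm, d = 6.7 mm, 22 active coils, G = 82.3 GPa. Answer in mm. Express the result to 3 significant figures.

30.0 mm

D = (Gd⁴/(8N_a·k))^(1/3) = (82.3×10³·6.7⁴/(8·22·35))^(1/3)
  = (26922.7)^(1/3) = 29.9713 mm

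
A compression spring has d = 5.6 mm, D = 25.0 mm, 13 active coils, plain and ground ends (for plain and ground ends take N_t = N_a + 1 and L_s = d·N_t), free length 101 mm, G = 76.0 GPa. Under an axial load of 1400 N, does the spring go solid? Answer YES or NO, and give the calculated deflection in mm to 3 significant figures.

YES, δ = 30.4 mm

k = Gd⁴/(8D³N_a) = (76.0×10³)(5.6⁴)/(8·25.0³·13) = 45.995 N/mm
N_t = 14; L_s = 5.6·14 = 78.4 mm; δ_solid = L₀ − L_s = 101 − 78.4 = 22.6 mm
δ = F/k = 1400/45.995 = 30.438 mm
δ ≥ δ_solid → spring goes solid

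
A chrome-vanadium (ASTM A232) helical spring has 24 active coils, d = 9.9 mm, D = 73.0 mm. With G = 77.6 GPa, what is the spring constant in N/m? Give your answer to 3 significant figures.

9980 N/m

k = Gd⁴/(8D³N_a) = (77.6×10³ × 9.9⁴) / (8 × 73.0³ × 24)
  = 7.45423e+08 / 7.46913e+07 = 9.98 N/mm = 9980 N/m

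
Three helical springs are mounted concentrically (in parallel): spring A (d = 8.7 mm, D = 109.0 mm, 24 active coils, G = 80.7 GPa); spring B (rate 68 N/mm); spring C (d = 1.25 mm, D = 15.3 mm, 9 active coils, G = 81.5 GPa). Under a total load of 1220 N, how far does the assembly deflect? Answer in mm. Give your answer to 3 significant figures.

k_A = Gd⁴/(8D³N_a) = (80.7×10³)(8.7⁴)/(8·109.0³·24) = 1.8594 N/mm
k_C = Gd⁴/(8D³N_a) = (81.5×10³)(1.25⁴)/(8·15.3³·9) = 0.7716 N/mm
Parallel: k_eq = 1.8594 + 68 + 0.7716 = 70.631 N/mm
δ = F/k_eq = 1220/70.631 = 17.273 mm

17.3 mm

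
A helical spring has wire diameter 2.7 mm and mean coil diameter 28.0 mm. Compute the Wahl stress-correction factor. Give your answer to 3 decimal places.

C = D/d = 28.0/2.7 = 10.3704
K_W = (4C−1)/(4C−4) + 0.615/C = 40.481/37.481 + 0.0593 = 1.1393

1.139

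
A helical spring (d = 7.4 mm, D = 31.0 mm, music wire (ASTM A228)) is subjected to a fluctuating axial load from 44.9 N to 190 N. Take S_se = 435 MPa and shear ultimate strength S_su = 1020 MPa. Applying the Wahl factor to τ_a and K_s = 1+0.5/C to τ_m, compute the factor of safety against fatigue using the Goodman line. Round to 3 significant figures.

14.3

C = D/d = 31.0/7.4 = 4.1892; K_W = (4C−1)/(4C−4)+0.615/C = 1.3820; K_s = 1+0.5/C = 1.1194
F_a = (F_max−F_min)/2 = 72.55 N; F_m = (F_max+F_min)/2 = 117.45 N
τ_a = K_W·8F_aD/(πd³) = 1.3820 × 14.133 = 19.532 MPa
τ_m = K_s·8F_mD/(πd³) = 1.1194 × 22.88 = 25.611 MPa
Goodman: 1/n_f = τ_a/S_se + τ_m/S_su = 19.532/435 + 25.611/1020 = 0.04490 + 0.02511 = 0.07001
n_f = 1/0.07001 = 14.28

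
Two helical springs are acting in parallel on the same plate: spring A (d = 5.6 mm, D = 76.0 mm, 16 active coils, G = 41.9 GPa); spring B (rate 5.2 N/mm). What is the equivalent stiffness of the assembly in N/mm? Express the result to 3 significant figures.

k_A = Gd⁴/(8D³N_a) = (41.9×10³)(5.6⁴)/(8·76.0³·16) = 0.73336 N/mm
Parallel: k_eq = 0.73336 + 5.2 = 5.9334 N/mm

5.93 N/mm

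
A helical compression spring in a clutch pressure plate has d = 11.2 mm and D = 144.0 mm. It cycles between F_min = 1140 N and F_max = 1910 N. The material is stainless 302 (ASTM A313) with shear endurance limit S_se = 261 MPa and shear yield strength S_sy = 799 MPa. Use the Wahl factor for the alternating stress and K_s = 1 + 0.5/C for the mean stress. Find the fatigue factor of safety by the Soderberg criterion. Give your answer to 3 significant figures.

C = D/d = 144.0/11.2 = 12.8571; K_W = (4C−1)/(4C−4)+0.615/C = 1.1111; K_s = 1+0.5/C = 1.0389
F_a = (F_max−F_min)/2 = 385 N; F_m = (F_max+F_min)/2 = 1525 N
τ_a = K_W·8F_aD/(πd³) = 1.1111 × 100.49 = 111.65 MPa
τ_m = K_s·8F_mD/(πd³) = 1.0389 × 398.03 = 413.51 MPa
Soderberg: 1/n_f = τ_a/S_se + τ_m/S_sy = 111.65/261 + 413.51/799 = 0.42778 + 0.51754 = 0.94531
n_f = 1/0.94531 = 1.058

1.06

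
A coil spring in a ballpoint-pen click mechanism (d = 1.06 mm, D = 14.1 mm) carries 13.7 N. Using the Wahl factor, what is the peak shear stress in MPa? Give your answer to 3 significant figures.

457 MPa

Spring index C = D/d = 14.1/1.06 = 13.3019
K_W = (4C−1)/(4C−4) + 0.615/C = 52.208/49.208 + 0.0462 = 1.1072
τ₀ = 8FD/(πd³) = 8·13.7·14.1/(π·1.06³) = 1545.36/3.7417 = 413.01 MPa
τ_max = K·τ₀ = 1.1072 × 413.01 = 457.29 MPa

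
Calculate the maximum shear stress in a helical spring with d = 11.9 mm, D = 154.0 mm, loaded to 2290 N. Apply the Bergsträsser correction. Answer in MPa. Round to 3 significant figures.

Spring index C = D/d = 154.0/11.9 = 12.9412
K_B = (4C+2)/(4C−3) = 53.765/48.765 = 1.1025
τ₀ = 8FD/(πd³) = 8·2290·154.0/(π·11.9³) = 2.82128e+06/5294.1 = 532.91 MPa
τ_max = K·τ₀ = 1.1025 × 532.91 = 587.55 MPa

588 MPa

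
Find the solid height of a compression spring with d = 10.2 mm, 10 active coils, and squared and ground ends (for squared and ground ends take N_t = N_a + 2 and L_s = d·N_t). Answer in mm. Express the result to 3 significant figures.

squared and ground ends: N_t = N_a + 2 = 10 + 2 = 12
L_s = d·N_t = 10.2 × 12 = 122.4 mm

122 mm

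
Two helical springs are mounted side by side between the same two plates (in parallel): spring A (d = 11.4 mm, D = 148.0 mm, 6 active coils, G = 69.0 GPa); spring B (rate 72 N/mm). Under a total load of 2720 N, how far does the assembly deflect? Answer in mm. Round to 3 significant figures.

34.2 mm

k_A = Gd⁴/(8D³N_a) = (69.0×10³)(11.4⁴)/(8·148.0³·6) = 7.4893 N/mm
Parallel: k_eq = 7.4893 + 72 = 79.489 N/mm
δ = F/k_eq = 2720/79.489 = 34.218 mm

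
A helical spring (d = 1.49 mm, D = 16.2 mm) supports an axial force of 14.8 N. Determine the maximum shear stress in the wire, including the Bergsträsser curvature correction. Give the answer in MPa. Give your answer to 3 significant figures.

207 MPa

Spring index C = D/d = 16.2/1.49 = 10.8725
K_B = (4C+2)/(4C−3) = 45.490/40.490 = 1.1235
τ₀ = 8FD/(πd³) = 8·14.8·16.2/(π·1.49³) = 1918.08/10.392 = 184.57 MPa
τ_max = K·τ₀ = 1.1235 × 184.57 = 207.36 MPa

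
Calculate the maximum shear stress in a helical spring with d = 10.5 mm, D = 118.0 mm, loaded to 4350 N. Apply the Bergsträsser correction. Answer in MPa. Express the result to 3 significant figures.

Spring index C = D/d = 118.0/10.5 = 11.2381
K_B = (4C+2)/(4C−3) = 46.952/41.952 = 1.1192
τ₀ = 8FD/(πd³) = 8·4350·118.0/(π·10.5³) = 4.1064e+06/3636.8 = 1129.1 MPa
τ_max = K·τ₀ = 1.1192 × 1129.1 = 1263.7 MPa

1260 MPa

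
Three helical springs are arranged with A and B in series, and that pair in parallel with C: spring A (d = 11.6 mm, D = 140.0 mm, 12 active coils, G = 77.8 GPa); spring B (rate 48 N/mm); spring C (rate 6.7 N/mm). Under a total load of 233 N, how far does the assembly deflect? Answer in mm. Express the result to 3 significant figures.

20.2 mm

k_A = Gd⁴/(8D³N_a) = (77.8×10³)(11.6⁴)/(8·140.0³·12) = 5.3476 N/mm
Springs A,B series: k_AB = 1/(1/5.3476+1/48) = 4.8115 N/mm; parallel with C: k_eq = 4.8115+6.7 = 11.512 N/mm
δ = F/k_eq = 233/11.512 = 20.241 mm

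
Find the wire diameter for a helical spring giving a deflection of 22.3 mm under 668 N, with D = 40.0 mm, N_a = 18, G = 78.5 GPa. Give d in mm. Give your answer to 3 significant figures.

Required rate k = F/δ = 668/22.3 = 29.955 N/mm
d = (8D³N_a·k / G)^(1/4) = (8·40.0³·18·29.955 / (78.5×10³))^0.25
  = (3516.8)^0.25 = 7.7008 mm

7.70 mm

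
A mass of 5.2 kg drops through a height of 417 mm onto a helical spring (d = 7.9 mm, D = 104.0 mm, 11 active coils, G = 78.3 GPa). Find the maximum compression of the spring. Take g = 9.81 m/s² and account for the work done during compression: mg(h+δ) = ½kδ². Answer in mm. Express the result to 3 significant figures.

135 mm

k = Gd⁴/(8D³N_a) = (78.3×10³)(7.9⁴)/(8·104.0³·11) = 3.081 N/mm
W = mg = 5.2 × 9.81 = 51.012 N
½kδ² − Wδ − Wh = 0 → δ = (W + √(W² + 2kWh))/k
δ = (51.012 + √(2602.2 + 131077))/3.081 = (51.012 + 365.62)/3.081 = 135.23 mm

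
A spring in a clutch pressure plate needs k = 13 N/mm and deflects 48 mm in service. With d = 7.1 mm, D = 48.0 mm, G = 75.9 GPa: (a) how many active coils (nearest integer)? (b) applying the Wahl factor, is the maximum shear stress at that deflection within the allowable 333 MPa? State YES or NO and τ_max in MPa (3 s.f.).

(a) 17 coils; (b) YES, τ_max = 257 MPa

N_a = Gd⁴/(8D³k) = (75.9×10³)(7.1⁴)/(8·48.0³·13) = 16.77 → N_a = 17
Actual rate k = Gd⁴/(8D³·17) = 12.824 N/mm
Working load F = kδ = 12.824·48 = 615.54 N
C = 48.0/7.1 = 6.7606; K_W = (4C−1)/(4C−4)+0.615/C = 1.2212
τ_max = K_W·8FD/(πd³) = 1.2212·210.21 = 256.7 MPa
τ_max ≤ 333 MPa → acceptable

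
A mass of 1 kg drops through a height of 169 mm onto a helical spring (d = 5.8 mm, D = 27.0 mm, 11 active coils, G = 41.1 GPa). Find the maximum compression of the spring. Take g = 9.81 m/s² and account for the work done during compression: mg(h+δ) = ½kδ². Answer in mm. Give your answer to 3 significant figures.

k = Gd⁴/(8D³N_a) = (41.1×10³)(5.8⁴)/(8·27.0³·11) = 26.852 N/mm
W = mg = 1 × 9.81 = 9.81 N
½kδ² − Wδ − Wh = 0 → δ = (W + √(W² + 2kWh))/k
δ = (9.81 + √(96.236 + 89036))/26.852 = (9.81 + 298.55)/26.852 = 11.484 mm

11.5 mm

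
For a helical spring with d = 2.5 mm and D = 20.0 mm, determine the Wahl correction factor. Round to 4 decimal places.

1.1840

C = D/d = 20.0/2.5 = 8.0000
K_W = (4C−1)/(4C−4) + 0.615/C = 31.000/28.000 + 0.0769 = 1.1840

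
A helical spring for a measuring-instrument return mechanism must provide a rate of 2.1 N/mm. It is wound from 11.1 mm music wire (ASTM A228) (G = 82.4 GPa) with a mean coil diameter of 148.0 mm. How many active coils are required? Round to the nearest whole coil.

N_a = Gd⁴/(8D³k) = (82.4×10³ × 11.1⁴)/(8 × 148.0³ × 2.1)
    = 1.25089e+09 / 5.44621e+07 = 22.97 → 23 coils

23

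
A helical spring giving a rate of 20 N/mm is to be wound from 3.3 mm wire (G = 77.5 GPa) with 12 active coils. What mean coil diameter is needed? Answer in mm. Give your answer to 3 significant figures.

16.9 mm

D = (Gd⁴/(8N_a·k))^(1/3) = (77.5×10³·3.3⁴/(8·12·20))^(1/3)
  = (4786.92)^(1/3) = 16.8533 mm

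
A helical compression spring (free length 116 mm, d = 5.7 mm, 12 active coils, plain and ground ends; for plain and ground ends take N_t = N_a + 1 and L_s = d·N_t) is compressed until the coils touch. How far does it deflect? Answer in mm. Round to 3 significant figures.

41.9 mm

N_t = 13; L_s = 5.7·13 = 74.1 mm
δ_solid = L₀ − L_s = 116 − 74.1 = 41.9 mm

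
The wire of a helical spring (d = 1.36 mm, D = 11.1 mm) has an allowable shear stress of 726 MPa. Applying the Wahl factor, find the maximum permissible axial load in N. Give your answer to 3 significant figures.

C = D/d = 11.1/1.36 = 8.1618
K_W = (4C−1)/(4C−4) + 0.615/C = 31.647/28.647 + 0.0754 = 1.1801
τ_max = K·8FD/(πd³) → F_max = τ_allow·πd³/(8DK)
F_max = 726·π·1.36³/(8·11.1·1.1801) = 5737.2/104.79 = 54.75 N

54.7 N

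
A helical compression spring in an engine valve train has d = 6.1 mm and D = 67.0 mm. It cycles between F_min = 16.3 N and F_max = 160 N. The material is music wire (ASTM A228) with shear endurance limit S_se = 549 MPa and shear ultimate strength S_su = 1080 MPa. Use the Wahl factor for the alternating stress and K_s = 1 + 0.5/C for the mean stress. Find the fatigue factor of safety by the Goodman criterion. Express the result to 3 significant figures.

C = D/d = 67.0/6.1 = 10.9836; K_W = (4C−1)/(4C−4)+0.615/C = 1.1311; K_s = 1+0.5/C = 1.0455
F_a = (F_max−F_min)/2 = 71.85 N; F_m = (F_max+F_min)/2 = 88.15 N
τ_a = K_W·8F_aD/(πd³) = 1.1311 × 54.007 = 61.088 MPa
τ_m = K_s·8F_mD/(πd³) = 1.0455 × 66.259 = 69.276 MPa
Goodman: 1/n_f = τ_a/S_se + τ_m/S_su = 61.088/549 + 69.276/1080 = 0.11127 + 0.06414 = 0.17542
n_f = 1/0.17542 = 5.701

5.70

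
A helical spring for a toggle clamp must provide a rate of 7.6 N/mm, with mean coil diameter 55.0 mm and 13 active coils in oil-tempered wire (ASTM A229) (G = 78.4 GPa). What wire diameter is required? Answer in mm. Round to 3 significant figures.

d = (8D³N_a·k / G)^(1/4) = (8·55.0³·13·7.6 / (78.4×10³))^0.25
  = (1677.3)^0.25 = 6.3996 mm

6.40 mm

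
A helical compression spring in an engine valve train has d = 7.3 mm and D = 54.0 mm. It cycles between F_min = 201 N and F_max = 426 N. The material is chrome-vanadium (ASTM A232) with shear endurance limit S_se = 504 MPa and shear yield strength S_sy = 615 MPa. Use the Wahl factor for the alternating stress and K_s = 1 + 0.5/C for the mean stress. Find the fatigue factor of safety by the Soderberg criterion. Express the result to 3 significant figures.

3.48

C = D/d = 54.0/7.3 = 7.3973; K_W = (4C−1)/(4C−4)+0.615/C = 1.2004; K_s = 1+0.5/C = 1.0676
F_a = (F_max−F_min)/2 = 112.5 N; F_m = (F_max+F_min)/2 = 313.5 N
τ_a = K_W·8F_aD/(πd³) = 1.2004 × 39.767 = 47.735 MPa
τ_m = K_s·8F_mD/(πd³) = 1.0676 × 110.82 = 118.31 MPa
Soderberg: 1/n_f = τ_a/S_se + τ_m/S_sy = 47.735/504 + 118.31/615 = 0.09471 + 0.19237 = 0.28708
n_f = 1/0.28708 = 3.483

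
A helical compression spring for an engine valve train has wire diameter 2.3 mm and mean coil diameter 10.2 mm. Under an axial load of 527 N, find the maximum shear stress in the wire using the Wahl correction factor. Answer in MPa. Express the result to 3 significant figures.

Spring index C = D/d = 10.2/2.3 = 4.4348
K_W = (4C−1)/(4C−4) + 0.615/C = 16.739/13.739 + 0.1387 = 1.3570
τ₀ = 8FD/(πd³) = 8·527·10.2/(π·2.3³) = 43003.2/38.224 = 1125 MPa
τ_max = K·τ₀ = 1.3570 × 1125 = 1526.7 MPa

1530 MPa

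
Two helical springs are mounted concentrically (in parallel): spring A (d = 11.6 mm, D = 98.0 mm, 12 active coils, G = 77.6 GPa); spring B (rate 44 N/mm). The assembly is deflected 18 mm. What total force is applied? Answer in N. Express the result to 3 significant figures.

k_A = Gd⁴/(8D³N_a) = (77.6×10³)(11.6⁴)/(8·98.0³·12) = 15.55 N/mm
Parallel: k_eq = 15.55 + 44 = 59.55 N/mm
F = k_eq·δ = 59.55·18 = 1071.9 N

1070 N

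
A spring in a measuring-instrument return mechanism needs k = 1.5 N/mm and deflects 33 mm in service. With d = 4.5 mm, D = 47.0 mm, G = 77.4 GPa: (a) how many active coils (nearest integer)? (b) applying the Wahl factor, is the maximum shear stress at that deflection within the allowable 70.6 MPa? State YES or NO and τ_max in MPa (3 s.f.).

(a) 25 coils; (b) NO, τ_max = 75.4 MPa

N_a = Gd⁴/(8D³k) = (77.4×10³)(4.5⁴)/(8·47.0³·1.5) = 25.48 → N_a = 25
Actual rate k = Gd⁴/(8D³·25) = 1.5285 N/mm
Working load F = kδ = 1.5285·33 = 50.441 N
C = 47.0/4.5 = 10.4444; K_W = (4C−1)/(4C−4)+0.615/C = 1.1383
τ_max = K_W·8FD/(πd³) = 1.1383·66.249 = 75.411 MPa
τ_max > 70.6 MPa → exceeds allowable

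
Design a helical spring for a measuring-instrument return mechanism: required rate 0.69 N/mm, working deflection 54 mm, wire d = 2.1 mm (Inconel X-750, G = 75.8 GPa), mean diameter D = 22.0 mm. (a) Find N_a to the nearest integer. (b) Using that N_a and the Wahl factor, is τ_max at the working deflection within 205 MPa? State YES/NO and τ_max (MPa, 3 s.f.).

N_a = Gd⁴/(8D³k) = (75.8×10³)(2.1⁴)/(8·22.0³·0.69) = 25.08 → N_a = 25
Actual rate k = Gd⁴/(8D³·25) = 0.69223 N/mm
Working load F = kδ = 0.69223·54 = 37.38 N
C = 22.0/2.1 = 10.4762; K_W = (4C−1)/(4C−4)+0.615/C = 1.1379
τ_max = K_W·8FD/(πd³) = 1.1379·226.12 = 257.3 MPa
τ_max > 205 MPa → exceeds allowable

(a) 25 coils; (b) NO, τ_max = 257 MPa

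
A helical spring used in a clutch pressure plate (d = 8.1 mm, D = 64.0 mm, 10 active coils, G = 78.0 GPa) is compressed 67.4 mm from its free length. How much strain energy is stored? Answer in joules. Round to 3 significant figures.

36.4 J

k = Gd⁴/(8D³N_a) = (78.0×10³)(8.1⁴)/(8·64.0³·10) = 16.01 N/mm
U = ½kδ² = 0.5 × 16.01 × 67.4² = 36366 N·mm = 36.366 J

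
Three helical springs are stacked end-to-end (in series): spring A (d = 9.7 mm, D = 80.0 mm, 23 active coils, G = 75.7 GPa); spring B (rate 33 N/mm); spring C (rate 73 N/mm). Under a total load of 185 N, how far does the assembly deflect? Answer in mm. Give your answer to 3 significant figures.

k_A = Gd⁴/(8D³N_a) = (75.7×10³)(9.7⁴)/(8·80.0³·23) = 7.1137 N/mm
Series: 1/k_eq = 1/7.1137 + 1/33 + 1/73 = 0.18458; k_eq = 5.4178 N/mm
δ = F/k_eq = 185/5.4178 = 34.146 mm

34.1 mm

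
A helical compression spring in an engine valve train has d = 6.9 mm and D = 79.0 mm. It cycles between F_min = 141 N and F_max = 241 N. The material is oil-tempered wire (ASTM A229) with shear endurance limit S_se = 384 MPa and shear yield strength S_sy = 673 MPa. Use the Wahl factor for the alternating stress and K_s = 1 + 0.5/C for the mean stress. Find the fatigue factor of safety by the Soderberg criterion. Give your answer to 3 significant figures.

3.69

C = D/d = 79.0/6.9 = 11.4493; K_W = (4C−1)/(4C−4)+0.615/C = 1.1255; K_s = 1+0.5/C = 1.0437
F_a = (F_max−F_min)/2 = 50 N; F_m = (F_max+F_min)/2 = 191 N
τ_a = K_W·8F_aD/(πd³) = 1.1255 × 30.619 = 34.461 MPa
τ_m = K_s·8F_mD/(πd³) = 1.0437 × 116.96 = 122.07 MPa
Soderberg: 1/n_f = τ_a/S_se + τ_m/S_sy = 34.461/384 + 122.07/673 = 0.08974 + 0.18139 = 0.27113
n_f = 1/0.27113 = 3.688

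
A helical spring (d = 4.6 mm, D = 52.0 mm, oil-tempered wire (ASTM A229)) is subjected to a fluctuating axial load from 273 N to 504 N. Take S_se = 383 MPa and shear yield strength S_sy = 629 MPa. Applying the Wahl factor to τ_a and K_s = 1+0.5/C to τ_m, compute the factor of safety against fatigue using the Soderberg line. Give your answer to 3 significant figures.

C = D/d = 52.0/4.6 = 11.3043; K_W = (4C−1)/(4C−4)+0.615/C = 1.1272; K_s = 1+0.5/C = 1.0442
F_a = (F_max−F_min)/2 = 115.5 N; F_m = (F_max+F_min)/2 = 388.5 N
τ_a = K_W·8F_aD/(πd³) = 1.1272 × 157.13 = 177.11 MPa
τ_m = K_s·8F_mD/(πd³) = 1.0442 × 528.52 = 551.9 MPa
Soderberg: 1/n_f = τ_a/S_se + τ_m/S_sy = 177.11/383 + 551.9/629 = 0.46243 + 0.87742 = 1.3399
n_f = 1/1.3399 = 0.7464

0.746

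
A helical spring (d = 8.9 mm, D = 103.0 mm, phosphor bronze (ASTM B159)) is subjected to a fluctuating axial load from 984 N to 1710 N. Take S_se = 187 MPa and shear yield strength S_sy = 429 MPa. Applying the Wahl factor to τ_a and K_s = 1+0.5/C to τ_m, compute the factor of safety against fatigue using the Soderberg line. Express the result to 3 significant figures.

0.492

C = D/d = 103.0/8.9 = 11.5730; K_W = (4C−1)/(4C−4)+0.615/C = 1.1241; K_s = 1+0.5/C = 1.0432
F_a = (F_max−F_min)/2 = 363 N; F_m = (F_max+F_min)/2 = 1347 N
τ_a = K_W·8F_aD/(πd³) = 1.1241 × 135.06 = 151.81 MPa
τ_m = K_s·8F_mD/(πd³) = 1.0432 × 501.16 = 522.81 MPa
Soderberg: 1/n_f = τ_a/S_se + τ_m/S_sy = 151.81/187 + 522.81/429 = 0.81184 + 1.21867 = 2.0305
n_f = 1/2.0305 = 0.4925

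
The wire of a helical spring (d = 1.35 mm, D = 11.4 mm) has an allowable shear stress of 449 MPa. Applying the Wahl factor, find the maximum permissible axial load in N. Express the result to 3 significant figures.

C = D/d = 11.4/1.35 = 8.4444
K_W = (4C−1)/(4C−4) + 0.615/C = 32.778/29.778 + 0.0728 = 1.1736
τ_max = K·8FD/(πd³) → F_max = τ_allow·πd³/(8DK)
F_max = 449·π·1.35³/(8·11.4·1.1736) = 3470.5/107.03 = 32.426 N

32.4 N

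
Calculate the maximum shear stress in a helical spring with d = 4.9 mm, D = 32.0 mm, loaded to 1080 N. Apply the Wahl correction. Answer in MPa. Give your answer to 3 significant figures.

920 MPa

Spring index C = D/d = 32.0/4.9 = 6.5306
K_W = (4C−1)/(4C−4) + 0.615/C = 25.122/22.122 + 0.0942 = 1.2298
τ₀ = 8FD/(πd³) = 8·1080·32.0/(π·4.9³) = 276480/369.61 = 748.04 MPa
τ_max = K·τ₀ = 1.2298 × 748.04 = 919.93 MPa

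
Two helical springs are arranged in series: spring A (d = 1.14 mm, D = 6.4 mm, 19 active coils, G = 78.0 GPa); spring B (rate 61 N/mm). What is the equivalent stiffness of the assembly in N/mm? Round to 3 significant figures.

3.14 N/mm

k_A = Gd⁴/(8D³N_a) = (78.0×10³)(1.14⁴)/(8·6.4³·19) = 3.3062 N/mm
Series: 1/k_eq = 1/3.3062 + 1/61 = 0.31885; k_eq = 3.1362 N/mm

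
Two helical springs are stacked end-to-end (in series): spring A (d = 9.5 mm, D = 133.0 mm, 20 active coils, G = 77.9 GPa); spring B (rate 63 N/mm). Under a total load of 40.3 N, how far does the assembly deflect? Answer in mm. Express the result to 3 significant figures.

24.5 mm

k_A = Gd⁴/(8D³N_a) = (77.9×10³)(9.5⁴)/(8·133.0³·20) = 1.6856 N/mm
Series: 1/k_eq = 1/1.6856 + 1/63 = 0.60913; k_eq = 1.6417 N/mm
δ = F/k_eq = 40.3/1.6417 = 24.548 mm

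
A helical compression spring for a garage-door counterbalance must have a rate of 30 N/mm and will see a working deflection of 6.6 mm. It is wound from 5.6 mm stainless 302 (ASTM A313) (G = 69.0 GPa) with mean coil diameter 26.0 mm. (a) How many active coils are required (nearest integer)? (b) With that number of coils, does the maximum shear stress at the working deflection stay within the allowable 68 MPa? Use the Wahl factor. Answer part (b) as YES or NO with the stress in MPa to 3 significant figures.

N_a = Gd⁴/(8D³k) = (69.0×10³)(5.6⁴)/(8·26.0³·30) = 16.09 → N_a = 16
Actual rate k = Gd⁴/(8D³·16) = 30.163 N/mm
Working load F = kδ = 30.163·6.6 = 199.07 N
C = 26.0/5.6 = 4.6429; K_W = (4C−1)/(4C−4)+0.615/C = 1.3383
τ_max = K_W·8FD/(πd³) = 1.3383·75.052 = 100.45 MPa
τ_max > 68 MPa → exceeds allowable

(a) 16 coils; (b) NO, τ_max = 100 MPa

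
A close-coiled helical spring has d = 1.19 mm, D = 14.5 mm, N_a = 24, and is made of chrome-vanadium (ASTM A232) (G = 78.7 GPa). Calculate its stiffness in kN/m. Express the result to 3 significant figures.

k = Gd⁴/(8D³N_a) = (78.7×10³ × 1.19⁴) / (8 × 14.5³ × 24)
  = 157820 / 585336 = 0.26962 N/mm

0.270 kN/m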